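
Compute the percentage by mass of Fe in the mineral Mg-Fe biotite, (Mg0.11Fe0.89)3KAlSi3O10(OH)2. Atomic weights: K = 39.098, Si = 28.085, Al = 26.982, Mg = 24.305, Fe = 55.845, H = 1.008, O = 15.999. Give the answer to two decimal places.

29.73 wt%

Formula mass = 0.33·24.305 + 2.67·55.845 + 1·39.098 + 1·26.982 + 3·28.085 + 12·15.999 + 2·1.008 = 501.466 g/mol, of which 149.106 g is Fe.
So Fe makes up 149.106/501.466 = 0.2973 of the mass, i.e. 29.73%.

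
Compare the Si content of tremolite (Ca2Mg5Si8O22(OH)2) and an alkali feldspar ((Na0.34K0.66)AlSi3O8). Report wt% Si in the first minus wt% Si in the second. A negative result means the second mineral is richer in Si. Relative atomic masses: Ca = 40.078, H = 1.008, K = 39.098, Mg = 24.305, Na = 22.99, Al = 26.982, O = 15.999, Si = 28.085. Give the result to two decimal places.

-3.22 percentage points

M(Ca2Mg5Si8O22(OH)2) = 812.353 g/mol, so wt% Si = 224.680/812.353 × 100 = 27.66%.
M((Na0.34K0.66)AlSi3O8) = 272.850 g/mol, so wt% Si = 84.255/272.850 × 100 = 30.88%.
27.66 − 30.88 = -3.22 pp.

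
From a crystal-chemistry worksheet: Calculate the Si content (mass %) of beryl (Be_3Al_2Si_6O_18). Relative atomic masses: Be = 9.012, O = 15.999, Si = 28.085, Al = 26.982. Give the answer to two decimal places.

Formula mass = 3·9.012 + 2·26.982 + 6·28.085 + 18·15.999 = 537.492 g/mol, of which 168.510 g is Si.
So Si makes up 168.510/537.492 = 0.3135 of the mass, i.e. 31.35%.

31.35 mass %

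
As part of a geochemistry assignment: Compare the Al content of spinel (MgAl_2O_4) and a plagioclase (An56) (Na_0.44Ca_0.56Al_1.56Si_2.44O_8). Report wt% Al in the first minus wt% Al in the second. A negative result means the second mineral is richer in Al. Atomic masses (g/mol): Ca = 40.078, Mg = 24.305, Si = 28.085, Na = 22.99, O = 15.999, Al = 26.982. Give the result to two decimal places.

Al in MgAl_2O_4: molar mass 142.265 g/mol; 2×26.982 = 53.964 g → 37.93 wt%.
Al in Na_0.44Ca_0.56Al_1.56Si_2.44O_8: molar mass 271.171 g/mol; 1.56×26.982 = 42.092 g → 15.52 wt%.
Difference = 37.93 − 15.52 = 22.41 percentage points.

22.41 percentage points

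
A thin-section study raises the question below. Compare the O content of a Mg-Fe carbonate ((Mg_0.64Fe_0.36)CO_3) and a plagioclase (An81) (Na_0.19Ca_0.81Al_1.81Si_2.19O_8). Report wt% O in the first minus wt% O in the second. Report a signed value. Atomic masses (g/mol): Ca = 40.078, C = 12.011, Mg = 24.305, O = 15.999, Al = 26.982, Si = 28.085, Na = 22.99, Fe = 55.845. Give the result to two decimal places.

O in (Mg_0.64Fe_0.36)CO_3: molar mass 95.667 g/mol; 3×15.999 = 47.997 g → 50.17 wt%.
O in Na_0.19Ca_0.81Al_1.81Si_2.19O_8: molar mass 275.167 g/mol; 8×15.999 = 127.992 g → 46.51 wt%.
Difference = 50.17 − 46.51 = 3.66 percentage points.

3.66 percentage points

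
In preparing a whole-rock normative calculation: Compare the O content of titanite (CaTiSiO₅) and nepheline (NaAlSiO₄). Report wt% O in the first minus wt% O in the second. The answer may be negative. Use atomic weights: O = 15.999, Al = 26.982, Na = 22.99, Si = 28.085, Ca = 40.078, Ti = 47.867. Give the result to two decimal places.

First mineral: 79.995 g O in 196.025 g formula = 40.81 wt% O.
Second mineral: 63.996 g O in 142.053 g formula = 45.05 wt% O.
40.81% − 45.05% gives a difference of -4.24 percentage points.

-4.24 percentage points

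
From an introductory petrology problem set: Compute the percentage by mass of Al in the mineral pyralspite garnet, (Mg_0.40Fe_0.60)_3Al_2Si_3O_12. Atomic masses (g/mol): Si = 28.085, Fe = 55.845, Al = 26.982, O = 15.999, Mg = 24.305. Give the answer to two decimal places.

Molar mass of (Mg_0.40Fe_0.60)_3Al_2Si_3O_12: 1.20×24.305 + 1.80×55.845 + 2×26.982 + 3×28.085 + 12×15.999 = 459.894 g/mol.
Mass of Al per formula unit: 2 × 26.982 = 53.964 g.
Weight fraction Al = 53.964 / 459.894 = 0.1173.

11.73 wt%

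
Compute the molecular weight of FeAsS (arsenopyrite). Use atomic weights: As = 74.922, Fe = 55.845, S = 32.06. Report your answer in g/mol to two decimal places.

162.83 g/mol

The formula mass is the sum 1*55.845 + 1*74.922 + 1*32.06.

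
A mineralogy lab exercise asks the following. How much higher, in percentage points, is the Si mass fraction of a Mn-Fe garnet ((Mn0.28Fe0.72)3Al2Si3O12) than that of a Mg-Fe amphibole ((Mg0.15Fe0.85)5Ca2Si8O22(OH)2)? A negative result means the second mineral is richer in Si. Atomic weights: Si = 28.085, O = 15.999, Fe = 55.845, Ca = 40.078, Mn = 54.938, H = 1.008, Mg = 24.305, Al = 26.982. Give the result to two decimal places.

M((Mn0.28Fe0.72)3Al2Si3O12) = 496.980 g/mol, so wt% Si = 84.255/496.980 × 100 = 16.95%.
M((Mg0.15Fe0.85)5Ca2Si8O22(OH)2) = 946.398 g/mol, so wt% Si = 224.680/946.398 × 100 = 23.74%.
16.95 − 23.74 = -6.79 pp.

-6.79 percentage points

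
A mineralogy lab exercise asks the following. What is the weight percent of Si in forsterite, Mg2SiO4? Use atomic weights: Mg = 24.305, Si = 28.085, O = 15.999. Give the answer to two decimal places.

Formula mass = 2·24.305 + 1·28.085 + 4·15.999 = 140.691 g/mol, of which 28.085 g is Si.
So Si makes up 28.085/140.691 = 0.1996 of the mass, i.e. 19.96%.

19.96 weight percent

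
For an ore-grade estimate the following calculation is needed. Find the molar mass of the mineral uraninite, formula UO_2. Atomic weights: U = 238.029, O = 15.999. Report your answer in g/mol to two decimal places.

The formula mass is the sum 1(238.029) + 2(15.999).

270.03 g/mol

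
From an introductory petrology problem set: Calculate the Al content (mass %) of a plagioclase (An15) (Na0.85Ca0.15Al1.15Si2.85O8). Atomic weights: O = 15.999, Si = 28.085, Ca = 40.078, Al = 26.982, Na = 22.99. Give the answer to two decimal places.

11.73 mass %

M(Na0.85Ca0.15Al1.15Si2.85O8) = 264.617 g/mol.
Al contributes 1.15 × 26.982 = 31.029 g per mole.
31.029/264.617 = 0.1173 → 11.73%.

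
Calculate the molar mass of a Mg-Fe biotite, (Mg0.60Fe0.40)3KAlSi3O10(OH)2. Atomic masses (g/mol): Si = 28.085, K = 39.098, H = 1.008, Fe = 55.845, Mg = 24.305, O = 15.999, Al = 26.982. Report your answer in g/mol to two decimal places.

The formula mass is the sum 1.80(24.305) + 1.20(55.845) + 1(39.098) + 1(26.982) + 3(28.085) + 12(15.999) + 2(1.008).

455.10 g/mol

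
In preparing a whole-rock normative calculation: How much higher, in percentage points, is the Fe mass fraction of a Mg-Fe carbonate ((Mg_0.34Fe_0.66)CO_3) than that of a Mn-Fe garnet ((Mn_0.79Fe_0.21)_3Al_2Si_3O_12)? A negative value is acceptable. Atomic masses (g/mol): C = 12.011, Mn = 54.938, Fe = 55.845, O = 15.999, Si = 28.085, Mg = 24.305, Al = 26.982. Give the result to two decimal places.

27.96 percentage points

First mineral: 36.858 g Fe in 105.129 g formula = 35.06 wt% Fe.
Second mineral: 35.182 g Fe in 495.592 g formula = 7.10 wt% Fe.
35.06% − 7.10% gives a difference of 27.96 percentage points.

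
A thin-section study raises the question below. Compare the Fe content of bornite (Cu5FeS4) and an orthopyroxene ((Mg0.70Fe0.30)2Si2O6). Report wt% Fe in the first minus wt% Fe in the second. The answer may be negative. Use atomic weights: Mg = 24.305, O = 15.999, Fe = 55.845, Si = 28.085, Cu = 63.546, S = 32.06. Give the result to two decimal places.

-4.12 percentage points

Fe in Cu5FeS4: molar mass 501.815 g/mol; 1×55.845 = 55.845 g → 11.13 wt%.
Fe in (Mg0.70Fe0.30)2Si2O6: molar mass 219.698 g/mol; 0.60×55.845 = 33.507 g → 15.25 wt%.
Difference = 11.13 − 15.25 = -4.12 percentage points.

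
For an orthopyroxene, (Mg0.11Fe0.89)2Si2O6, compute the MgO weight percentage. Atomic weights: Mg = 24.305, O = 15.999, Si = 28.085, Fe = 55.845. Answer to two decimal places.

Molar mass of (Mg0.11Fe0.89)2Si2O6 = 0.22*24.305 + 1.78*55.845 + 2*28.085 + 6*15.999 = 256.915 g/mol.
Each formula unit contains 0.22 Mg, equivalent to 0.22/1 = 0.2200 mol MgO.
M(MgO) = 1×24.305 + 1×15.999 = 40.304 g/mol.
Mass of MgO per formula unit = 0.2200 × 40.304 = 8.867 g.
MgO wt% = 8.867 / 256.915 × 100 = 3.45%.

3.45 wt%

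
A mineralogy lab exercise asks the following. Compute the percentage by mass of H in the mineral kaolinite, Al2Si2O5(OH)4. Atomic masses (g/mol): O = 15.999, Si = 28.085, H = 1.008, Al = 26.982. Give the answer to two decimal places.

1.56 wt%

Formula mass = 2×26.982 + 2×28.085 + 9×15.999 + 4×1.008 = 258.157 g/mol, of which 4.032 g is H.
So H makes up 4.032/258.157 = 0.0156 of the mass, i.e. 1.56%.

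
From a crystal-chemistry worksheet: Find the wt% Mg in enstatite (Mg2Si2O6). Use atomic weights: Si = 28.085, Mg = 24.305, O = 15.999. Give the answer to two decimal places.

24.21 mass %

Formula mass = 2·24.305 + 2·28.085 + 6·15.999 = 200.774 g/mol, of which 48.610 g is Mg.
So Mg makes up 48.610/200.774 = 0.2421 of the mass, i.e. 24.21%.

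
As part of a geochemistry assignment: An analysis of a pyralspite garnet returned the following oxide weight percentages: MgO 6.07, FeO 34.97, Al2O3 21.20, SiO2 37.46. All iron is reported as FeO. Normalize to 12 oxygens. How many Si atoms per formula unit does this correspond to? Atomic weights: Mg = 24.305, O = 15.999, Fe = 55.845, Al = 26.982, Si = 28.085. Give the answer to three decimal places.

2.983 Si apfu

MgO (M=40.304): mol = 0.15061; Mg = 0.15061, O = 0.15061.
FeO (M=71.844): mol = 0.48675; Fe = 0.48675, O = 0.48675.
Al2O3 (M=101.961): mol = 0.20792; Al = 0.41584, O = 0.62376.
SiO2 (M=60.083): mol = 0.62347; Si = 0.62347, O = 1.24694.
ΣO = 2.50806; factor = 12/ΣO = 4.78457.
Si apfu = 0.62347 × 4.78457 = 2.983.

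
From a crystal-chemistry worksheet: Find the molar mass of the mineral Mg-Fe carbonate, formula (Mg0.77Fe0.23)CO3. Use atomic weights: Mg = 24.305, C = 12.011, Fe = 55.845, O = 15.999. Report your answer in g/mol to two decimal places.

The formula mass is the sum 0.77(24.305) + 0.23(55.845) + 1(12.011) + 3(15.999).

91.57 g/mol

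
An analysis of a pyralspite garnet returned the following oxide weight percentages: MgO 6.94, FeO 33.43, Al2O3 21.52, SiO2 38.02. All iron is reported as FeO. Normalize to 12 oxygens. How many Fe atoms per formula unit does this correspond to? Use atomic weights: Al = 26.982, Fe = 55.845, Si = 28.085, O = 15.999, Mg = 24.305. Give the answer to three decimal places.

2.202 Fe apfu

MgO (M=40.304): mol = 0.17219; Mg = 0.17219, O = 0.17219.
FeO (M=71.844): mol = 0.46531; Fe = 0.46531, O = 0.46531.
Al2O3 (M=101.961): mol = 0.21106; Al = 0.42212, O = 0.63318.
SiO2 (M=60.083): mol = 0.63279; Si = 0.63279, O = 1.26558.
ΣO = 2.53626; factor = 12/ΣO = 4.73138.
Fe apfu = 0.46531 × 4.73138 = 2.202.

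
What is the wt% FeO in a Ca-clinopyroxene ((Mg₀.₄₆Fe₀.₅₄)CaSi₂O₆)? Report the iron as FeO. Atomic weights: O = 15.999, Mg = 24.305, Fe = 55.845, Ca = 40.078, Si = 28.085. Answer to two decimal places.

16.61 wt%

M((Mg₀.₄₆Fe₀.₅₄)CaSi₂O₆) = 233.579 g/mol; M(FeO) = 71.844 g/mol.
Moles FeO per formula unit = 0.54 Fe ÷ 1 = 0.5400.
FeO fraction = (0.5400 × 71.844) / 233.579 = 38.796/233.579 = 0.1661.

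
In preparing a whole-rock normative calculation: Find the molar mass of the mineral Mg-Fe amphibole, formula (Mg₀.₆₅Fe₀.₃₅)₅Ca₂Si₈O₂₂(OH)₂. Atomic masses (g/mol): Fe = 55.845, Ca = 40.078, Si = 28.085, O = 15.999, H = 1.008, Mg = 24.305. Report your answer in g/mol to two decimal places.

867.55 g/mol

The formula mass is the sum 3.25*24.305 + 1.75*55.845 + 2*40.078 + 8*28.085 + 24*15.999 + 2*1.008.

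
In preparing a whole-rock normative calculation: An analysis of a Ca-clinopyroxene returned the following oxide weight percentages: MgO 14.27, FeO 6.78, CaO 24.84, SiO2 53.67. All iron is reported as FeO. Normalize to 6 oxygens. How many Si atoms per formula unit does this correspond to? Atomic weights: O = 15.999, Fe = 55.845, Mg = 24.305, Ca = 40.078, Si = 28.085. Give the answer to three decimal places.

2.001 Si apfu

MgO (M=40.304): mol = 0.35406; Mg = 0.35406, O = 0.35406.
FeO (M=71.844): mol = 0.09437; Fe = 0.09437, O = 0.09437.
CaO (M=56.077): mol = 0.44296; Ca = 0.44296, O = 0.44296.
SiO2 (M=60.083): mol = 0.89326; Si = 0.89326, O = 1.78652.
ΣO = 2.67791; factor = 6/ΣO = 2.24055.
Si apfu = 0.89326 × 2.24055 = 2.001.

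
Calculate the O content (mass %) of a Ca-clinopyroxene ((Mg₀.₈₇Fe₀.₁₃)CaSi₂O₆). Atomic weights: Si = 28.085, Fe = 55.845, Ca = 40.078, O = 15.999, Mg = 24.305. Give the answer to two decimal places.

Molar mass of (Mg₀.₈₇Fe₀.₁₃)CaSi₂O₆: 0.87*24.305 + 0.13*55.845 + 1*40.078 + 2*28.085 + 6*15.999 = 220.647 g/mol.
Mass of O per formula unit: 6 × 15.999 = 95.994 g.
Weight fraction O = 95.994 / 220.647 = 0.4351.

43.51 mass %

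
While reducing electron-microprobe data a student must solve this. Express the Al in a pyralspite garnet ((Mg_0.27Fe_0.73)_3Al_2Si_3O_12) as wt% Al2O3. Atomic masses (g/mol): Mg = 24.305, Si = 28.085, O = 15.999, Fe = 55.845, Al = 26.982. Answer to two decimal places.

21.59 wt%

Molar mass of (Mg_0.27Fe_0.73)_3Al_2Si_3O_12 = 0.81×24.305 + 2.19×55.845 + 2×26.982 + 3×28.085 + 12×15.999 = 472.195 g/mol.
Each formula unit contains 2 Al, equivalent to 2/2 = 1.0000 mol Al2O3.
M(Al2O3) = 2×26.982 + 3×15.999 = 101.961 g/mol.
Mass of Al2O3 per formula unit = 1.0000 × 101.961 = 101.961 g.
Al2O3 wt% = 101.961 / 472.195 × 100 = 21.59%.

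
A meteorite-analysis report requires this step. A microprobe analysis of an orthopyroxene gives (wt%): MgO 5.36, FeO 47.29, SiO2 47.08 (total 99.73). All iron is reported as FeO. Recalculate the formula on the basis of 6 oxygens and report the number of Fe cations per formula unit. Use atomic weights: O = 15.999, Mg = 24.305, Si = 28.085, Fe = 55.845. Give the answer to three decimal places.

1.675 Fe apfu

MgO: 5.36/40.304 = 0.13299 mol → 0.13299 mol Mg, 0.13299 mol O.
FeO: 47.29/71.844 = 0.65823 mol → 0.65823 mol Fe, 0.65823 mol O.
SiO2: 47.08/60.083 = 0.78358 mol → 0.78358 mol Si, 1.56716 mol O.
Total oxygen = 2.35838 mol. Normalization factor = 6/2.35838 = 2.54412.
Fe per 6 O = 0.65823 × 2.54412 = 1.675.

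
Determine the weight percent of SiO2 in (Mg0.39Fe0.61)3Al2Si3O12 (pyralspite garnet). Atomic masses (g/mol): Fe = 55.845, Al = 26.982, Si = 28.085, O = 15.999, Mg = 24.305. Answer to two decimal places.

39.11 wt%

M((Mg0.39Fe0.61)3Al2Si3O12) = 460.840 g/mol; M(SiO2) = 60.083 g/mol.
Moles SiO2 per formula unit = 3 Si ÷ 1 = 3.0000.
SiO2 fraction = (3.0000 × 60.083) / 460.840 = 180.249/460.840 = 0.3911.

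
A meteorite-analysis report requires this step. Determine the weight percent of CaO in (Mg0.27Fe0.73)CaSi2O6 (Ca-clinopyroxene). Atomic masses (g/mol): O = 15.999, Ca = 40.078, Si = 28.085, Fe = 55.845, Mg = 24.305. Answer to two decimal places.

Formula mass = 239.571 g/mol.
1 Ca → 1.0000 mol CaO per formula unit; M(CaO) = 56.077, so CaO mass = 56.077 g.
56.077/239.571 × 100 = 23.41 wt%.

23.41 wt%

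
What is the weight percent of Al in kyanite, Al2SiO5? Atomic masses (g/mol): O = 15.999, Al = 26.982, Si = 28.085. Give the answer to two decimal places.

M(Al2SiO5) = 162.044 g/mol.
Al contributes 2 × 26.982 = 53.964 g per mole.
53.964/162.044 = 0.3330 → 33.30%.

33.30 weight percent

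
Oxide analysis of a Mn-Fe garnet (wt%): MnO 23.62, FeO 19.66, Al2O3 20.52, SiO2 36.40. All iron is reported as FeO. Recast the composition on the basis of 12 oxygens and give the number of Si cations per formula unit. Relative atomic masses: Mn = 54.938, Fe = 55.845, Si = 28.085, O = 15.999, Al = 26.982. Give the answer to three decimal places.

3.002 Si apfu

MnO (M=70.937): mol = 0.33297; Mn = 0.33297, O = 0.33297.
FeO (M=71.844): mol = 0.27365; Fe = 0.27365, O = 0.27365.
Al2O3 (M=101.961): mol = 0.20125; Al = 0.40250, O = 0.60375.
SiO2 (M=60.083): mol = 0.60583; Si = 0.60583, O = 1.21166.
ΣO = 2.42203; factor = 12/ΣO = 4.95452.
Si apfu = 0.60583 × 4.95452 = 3.002.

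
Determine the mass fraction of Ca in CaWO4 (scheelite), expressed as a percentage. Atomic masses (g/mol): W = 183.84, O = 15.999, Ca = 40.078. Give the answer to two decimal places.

13.92 wt%

M(CaWO4) = 287.914 g/mol.
Ca contributes 1 × 40.078 = 40.078 g per mole.
40.078/287.914 = 0.1392 → 13.92%.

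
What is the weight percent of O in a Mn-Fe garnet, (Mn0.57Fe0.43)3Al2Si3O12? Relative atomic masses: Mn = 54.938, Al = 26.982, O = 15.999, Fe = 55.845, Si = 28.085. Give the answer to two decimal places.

Molar mass of (Mn0.57Fe0.43)3Al2Si3O12: 1.71·54.938 + 1.29·55.845 + 2·26.982 + 3·28.085 + 12·15.999 = 496.191 g/mol.
Mass of O per formula unit: 12 × 15.999 = 191.988 g.
Weight fraction O = 191.988 / 496.191 = 0.3869.

38.69 wt%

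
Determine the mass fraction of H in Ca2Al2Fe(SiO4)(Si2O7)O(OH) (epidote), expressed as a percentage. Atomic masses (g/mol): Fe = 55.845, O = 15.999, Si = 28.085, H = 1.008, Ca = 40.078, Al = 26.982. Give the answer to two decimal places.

0.21 mass %

Molar mass of Ca2Al2Fe(SiO4)(Si2O7)O(OH): 2·40.078 + 2·26.982 + 1·55.845 + 3·28.085 + 13·15.999 + 1·1.008 = 483.215 g/mol.
Mass of H per formula unit: 1 × 1.008 = 1.008 g.
Weight fraction H = 1.008 / 483.215 = 0.0021.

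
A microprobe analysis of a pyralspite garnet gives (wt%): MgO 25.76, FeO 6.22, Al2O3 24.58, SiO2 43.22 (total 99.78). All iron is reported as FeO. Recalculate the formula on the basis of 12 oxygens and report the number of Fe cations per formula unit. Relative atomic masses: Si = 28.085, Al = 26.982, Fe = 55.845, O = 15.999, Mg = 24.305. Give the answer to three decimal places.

MgO (M=40.304): mol = 0.63914; Mg = 0.63914, O = 0.63914.
FeO (M=71.844): mol = 0.08658; Fe = 0.08658, O = 0.08658.
Al2O3 (M=101.961): mol = 0.24107; Al = 0.48214, O = 0.72321.
SiO2 (M=60.083): mol = 0.71934; Si = 0.71934, O = 1.43868.
ΣO = 2.88761; factor = 12/ΣO = 4.15569.
Fe apfu = 0.08658 × 4.15569 = 0.360.

0.360 Fe apfu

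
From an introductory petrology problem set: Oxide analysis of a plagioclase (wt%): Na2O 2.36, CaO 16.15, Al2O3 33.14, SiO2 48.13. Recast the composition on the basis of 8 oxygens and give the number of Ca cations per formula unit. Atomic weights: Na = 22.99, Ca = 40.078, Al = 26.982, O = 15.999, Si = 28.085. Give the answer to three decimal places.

0.794 Ca apfu

Na2O: 2.36/61.979 = 0.03808 mol → 0.07616 mol Na, 0.03808 mol O.
CaO: 16.15/56.077 = 0.28800 mol → 0.28800 mol Ca, 0.28800 mol O.
Al2O3: 33.14/101.961 = 0.32503 mol → 0.65006 mol Al, 0.97509 mol O.
SiO2: 48.13/60.083 = 0.80106 mol → 0.80106 mol Si, 1.60212 mol O.
Total oxygen = 2.90329 mol. Normalization factor = 8/2.90329 = 2.75549.
Ca per 8 O = 0.28800 × 2.75549 = 0.794.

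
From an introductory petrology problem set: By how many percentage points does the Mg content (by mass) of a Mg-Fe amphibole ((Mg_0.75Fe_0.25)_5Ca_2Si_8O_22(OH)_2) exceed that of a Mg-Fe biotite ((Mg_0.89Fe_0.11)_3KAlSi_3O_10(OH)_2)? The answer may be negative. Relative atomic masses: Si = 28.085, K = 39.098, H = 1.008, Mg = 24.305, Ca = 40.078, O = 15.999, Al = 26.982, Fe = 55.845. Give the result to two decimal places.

-4.47 percentage points

Mg in (Mg_0.75Fe_0.25)_5Ca_2Si_8O_22(OH)_2: molar mass 851.778 g/mol; 3.75×24.305 = 91.144 g → 10.70 wt%.
Mg in (Mg_0.89Fe_0.11)_3KAlSi_3O_10(OH)_2: molar mass 427.662 g/mol; 2.67×24.305 = 64.894 g → 15.17 wt%.
Difference = 10.70 − 15.17 = -4.47 percentage points.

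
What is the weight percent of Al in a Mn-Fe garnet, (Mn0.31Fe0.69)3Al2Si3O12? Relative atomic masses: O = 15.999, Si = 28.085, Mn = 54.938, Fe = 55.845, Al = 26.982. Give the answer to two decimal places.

Molar mass of (Mn0.31Fe0.69)3Al2Si3O12: 0.93·54.938 + 2.07·55.845 + 2·26.982 + 3·28.085 + 12·15.999 = 496.898 g/mol.
Mass of Al per formula unit: 2 × 26.982 = 53.964 g.
Weight fraction Al = 53.964 / 496.898 = 0.1086.

10.86 weight percent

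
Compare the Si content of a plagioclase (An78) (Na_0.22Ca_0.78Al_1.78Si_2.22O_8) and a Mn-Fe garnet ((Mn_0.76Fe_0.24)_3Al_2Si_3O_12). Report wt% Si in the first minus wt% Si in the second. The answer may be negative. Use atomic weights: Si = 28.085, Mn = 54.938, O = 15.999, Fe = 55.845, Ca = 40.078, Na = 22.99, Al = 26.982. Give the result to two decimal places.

M(Na_0.22Ca_0.78Al_1.78Si_2.22O_8) = 274.687 g/mol, so wt% Si = 62.349/274.687 × 100 = 22.70%.
M((Mn_0.76Fe_0.24)_3Al_2Si_3O_12) = 495.674 g/mol, so wt% Si = 84.255/495.674 × 100 = 17.00%.
22.70 − 17.00 = 5.70 pp.

5.70 percentage points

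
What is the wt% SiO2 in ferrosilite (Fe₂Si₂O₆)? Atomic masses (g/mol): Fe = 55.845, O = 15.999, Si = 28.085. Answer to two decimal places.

45.54 wt%

M(Fe₂Si₂O₆) = 263.854 g/mol; M(SiO2) = 60.083 g/mol.
Moles SiO2 per formula unit = 2 Si ÷ 1 = 2.0000.
SiO2 fraction = (2.0000 × 60.083) / 263.854 = 120.166/263.854 = 0.4554.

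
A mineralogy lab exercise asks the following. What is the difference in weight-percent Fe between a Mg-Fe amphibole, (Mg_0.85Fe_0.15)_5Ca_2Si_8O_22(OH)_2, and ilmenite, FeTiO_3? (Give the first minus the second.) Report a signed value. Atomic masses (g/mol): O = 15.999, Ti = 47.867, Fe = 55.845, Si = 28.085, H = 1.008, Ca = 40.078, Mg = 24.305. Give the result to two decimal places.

-31.80 percentage points

M((Mg_0.85Fe_0.15)_5Ca_2Si_8O_22(OH)_2) = 836.008 g/mol, so wt% Fe = 41.884/836.008 × 100 = 5.01%.
M(FeTiO_3) = 151.709 g/mol, so wt% Fe = 55.845/151.709 × 100 = 36.81%.
5.01 − 36.81 = -31.80 pp.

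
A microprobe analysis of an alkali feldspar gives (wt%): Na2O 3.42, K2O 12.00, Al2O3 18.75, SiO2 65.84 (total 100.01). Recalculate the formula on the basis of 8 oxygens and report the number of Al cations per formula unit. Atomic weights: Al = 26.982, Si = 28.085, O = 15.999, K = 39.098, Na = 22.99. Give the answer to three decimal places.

3.42 wt% Na2O ÷ 61.979 g/mol = 0.05518 mol, giving 0.11036 Na and 0.05518 O.
12.00 wt% K2O ÷ 94.195 g/mol = 0.12740 mol, giving 0.25480 K and 0.12740 O.
18.75 wt% Al2O3 ÷ 101.961 g/mol = 0.18389 mol, giving 0.36778 Al and 0.55167 O.
65.84 wt% SiO2 ÷ 60.083 g/mol = 1.09582 mol, giving 1.09582 Si and 2.19164 O.
Oxygen sums to 2.92589; scaling by 8/2.92589 = 2.73421 puts the formula on 8 O.
Al: 0.36778 × 2.73421 = 1.006 atoms per formula unit.

1.006 Al apfu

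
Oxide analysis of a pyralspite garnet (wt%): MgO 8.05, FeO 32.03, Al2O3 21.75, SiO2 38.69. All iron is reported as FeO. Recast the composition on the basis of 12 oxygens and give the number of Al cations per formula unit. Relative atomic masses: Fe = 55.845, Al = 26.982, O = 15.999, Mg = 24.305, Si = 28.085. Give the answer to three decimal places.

8.05 wt% MgO ÷ 40.304 g/mol = 0.19973 mol, giving 0.19973 Mg and 0.19973 O.
32.03 wt% FeO ÷ 71.844 g/mol = 0.44583 mol, giving 0.44583 Fe and 0.44583 O.
21.75 wt% Al2O3 ÷ 101.961 g/mol = 0.21332 mol, giving 0.42664 Al and 0.63996 O.
38.69 wt% SiO2 ÷ 60.083 g/mol = 0.64394 mol, giving 0.64394 Si and 1.28788 O.
Oxygen sums to 2.57340; scaling by 12/2.57340 = 4.66309 puts the formula on 12 O.
Al: 0.42664 × 4.66309 = 1.989 atoms per formula unit.

1.989 Al apfu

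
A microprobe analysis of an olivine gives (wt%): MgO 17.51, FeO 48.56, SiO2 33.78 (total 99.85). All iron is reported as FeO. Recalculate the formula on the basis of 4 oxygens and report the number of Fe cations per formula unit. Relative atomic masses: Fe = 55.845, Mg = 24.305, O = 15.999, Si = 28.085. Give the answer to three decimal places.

1.210 Fe apfu

MgO: 17.51/40.304 = 0.43445 mol → 0.43445 mol Mg, 0.43445 mol O.
FeO: 48.56/71.844 = 0.67591 mol → 0.67591 mol Fe, 0.67591 mol O.
SiO2: 33.78/60.083 = 0.56222 mol → 0.56222 mol Si, 1.12444 mol O.
Total oxygen = 2.23480 mol. Normalization factor = 4/2.23480 = 1.78987.
Fe per 4 O = 0.67591 × 1.78987 = 1.210.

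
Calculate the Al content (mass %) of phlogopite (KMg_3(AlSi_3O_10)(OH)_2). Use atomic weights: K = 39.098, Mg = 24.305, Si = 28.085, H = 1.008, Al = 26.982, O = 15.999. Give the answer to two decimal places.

Molar mass of KMg_3(AlSi_3O_10)(OH)_2: 1·39.098 + 3·24.305 + 1·26.982 + 3·28.085 + 12·15.999 + 2·1.008 = 417.254 g/mol.
Mass of Al per formula unit: 1 × 26.982 = 26.982 g.
Weight fraction Al = 26.982 / 417.254 = 0.0647.

6.47 mass %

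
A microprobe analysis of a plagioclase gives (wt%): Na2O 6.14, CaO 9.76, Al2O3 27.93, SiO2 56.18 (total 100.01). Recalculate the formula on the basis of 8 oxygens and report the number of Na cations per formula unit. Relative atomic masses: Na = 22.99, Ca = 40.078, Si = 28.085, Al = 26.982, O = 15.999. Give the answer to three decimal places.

0.535 Na apfu

Na2O (M=61.979): mol = 0.09907; Na = 0.19814, O = 0.09907.
CaO (M=56.077): mol = 0.17405; Ca = 0.17405, O = 0.17405.
Al2O3 (M=101.961): mol = 0.27393; Al = 0.54786, O = 0.82179.
SiO2 (M=60.083): mol = 0.93504; Si = 0.93504, O = 1.87008.
ΣO = 2.96499; factor = 8/ΣO = 2.69815.
Na apfu = 0.19814 × 2.69815 = 0.535.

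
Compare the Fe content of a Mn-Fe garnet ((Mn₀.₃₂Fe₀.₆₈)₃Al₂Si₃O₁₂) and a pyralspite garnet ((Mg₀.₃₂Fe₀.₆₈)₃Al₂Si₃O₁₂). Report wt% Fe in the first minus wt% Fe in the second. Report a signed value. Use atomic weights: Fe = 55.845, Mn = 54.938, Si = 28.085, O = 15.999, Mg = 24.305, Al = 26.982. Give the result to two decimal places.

Fe in (Mn₀.₃₂Fe₀.₆₈)₃Al₂Si₃O₁₂: molar mass 496.871 g/mol; 2.04×55.845 = 113.924 g → 22.93 wt%.
Fe in (Mg₀.₃₂Fe₀.₆₈)₃Al₂Si₃O₁₂: molar mass 467.464 g/mol; 2.04×55.845 = 113.924 g → 24.37 wt%.
Difference = 22.93 − 24.37 = -1.44 percentage points.

-1.44 percentage points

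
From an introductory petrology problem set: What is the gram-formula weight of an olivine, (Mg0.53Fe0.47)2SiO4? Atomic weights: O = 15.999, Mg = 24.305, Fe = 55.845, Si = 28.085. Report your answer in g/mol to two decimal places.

The formula mass is the sum 1.06(24.305) + 0.94(55.845) + 1(28.085) + 4(15.999).

170.34 g/mol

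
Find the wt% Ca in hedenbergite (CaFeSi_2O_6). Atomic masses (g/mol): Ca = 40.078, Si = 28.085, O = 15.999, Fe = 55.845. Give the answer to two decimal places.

Molar mass of CaFeSi_2O_6: 1×40.078 + 1×55.845 + 2×28.085 + 6×15.999 = 248.087 g/mol.
Mass of Ca per formula unit: 1 × 40.078 = 40.078 g.
Weight fraction Ca = 40.078 / 248.087 = 0.1615.

16.15 wt%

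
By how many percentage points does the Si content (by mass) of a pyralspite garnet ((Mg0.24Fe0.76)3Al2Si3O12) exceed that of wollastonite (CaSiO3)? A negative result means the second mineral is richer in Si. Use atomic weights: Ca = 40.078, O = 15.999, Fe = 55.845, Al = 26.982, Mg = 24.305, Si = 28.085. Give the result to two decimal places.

-6.44 percentage points

M((Mg0.24Fe0.76)3Al2Si3O12) = 475.033 g/mol, so wt% Si = 84.255/475.033 × 100 = 17.74%.
M(CaSiO3) = 116.160 g/mol, so wt% Si = 28.085/116.160 × 100 = 24.18%.
17.74 − 24.18 = -6.44 pp.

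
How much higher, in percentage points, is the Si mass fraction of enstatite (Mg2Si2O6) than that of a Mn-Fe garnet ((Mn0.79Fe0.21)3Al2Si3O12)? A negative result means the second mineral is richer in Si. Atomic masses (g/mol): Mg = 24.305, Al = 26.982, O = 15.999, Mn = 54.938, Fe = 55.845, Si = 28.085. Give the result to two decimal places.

10.98 percentage points

First mineral: 56.170 g Si in 200.774 g formula = 27.98 wt% Si.
Second mineral: 84.255 g Si in 495.592 g formula = 17.00 wt% Si.
27.98% − 17.00% gives a difference of 10.98 percentage points.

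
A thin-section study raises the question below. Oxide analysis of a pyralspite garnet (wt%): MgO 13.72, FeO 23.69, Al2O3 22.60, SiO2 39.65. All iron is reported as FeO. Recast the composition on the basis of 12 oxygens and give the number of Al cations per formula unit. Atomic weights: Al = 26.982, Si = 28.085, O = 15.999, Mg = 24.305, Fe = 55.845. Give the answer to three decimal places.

MgO: 13.72/40.304 = 0.34041 mol → 0.34041 mol Mg, 0.34041 mol O.
FeO: 23.69/71.844 = 0.32974 mol → 0.32974 mol Fe, 0.32974 mol O.
Al2O3: 22.60/101.961 = 0.22165 mol → 0.44330 mol Al, 0.66495 mol O.
SiO2: 39.65/60.083 = 0.65992 mol → 0.65992 mol Si, 1.31984 mol O.
Total oxygen = 2.65494 mol. Normalization factor = 12/2.65494 = 4.51988.
Al per 12 O = 0.44330 × 4.51988 = 2.004.

2.004 Al apfu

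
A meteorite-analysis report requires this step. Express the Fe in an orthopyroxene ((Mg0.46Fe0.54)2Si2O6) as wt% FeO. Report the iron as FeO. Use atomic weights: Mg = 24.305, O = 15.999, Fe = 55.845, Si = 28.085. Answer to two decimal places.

33.04 wt%

M((Mg0.46Fe0.54)2Si2O6) = 234.837 g/mol; M(FeO) = 71.844 g/mol.
Moles FeO per formula unit = 1.08 Fe ÷ 1 = 1.0800.
FeO fraction = (1.0800 × 71.844) / 234.837 = 77.592/234.837 = 0.3304.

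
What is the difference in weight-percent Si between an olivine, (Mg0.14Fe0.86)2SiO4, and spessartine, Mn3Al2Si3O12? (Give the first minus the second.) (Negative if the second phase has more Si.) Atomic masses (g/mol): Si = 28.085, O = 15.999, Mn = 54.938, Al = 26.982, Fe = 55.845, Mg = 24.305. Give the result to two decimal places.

-2.61 percentage points

First mineral: 28.085 g Si in 194.940 g formula = 14.41 wt% Si.
Second mineral: 84.255 g Si in 495.021 g formula = 17.02 wt% Si.
14.41% − 17.02% gives a difference of -2.61 percentage points.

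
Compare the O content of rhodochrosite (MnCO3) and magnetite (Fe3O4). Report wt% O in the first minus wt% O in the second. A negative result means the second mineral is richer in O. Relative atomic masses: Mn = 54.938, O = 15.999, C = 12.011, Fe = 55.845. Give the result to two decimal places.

O in MnCO3: molar mass 114.946 g/mol; 3×15.999 = 47.997 g → 41.76 wt%.
O in Fe3O4: molar mass 231.531 g/mol; 4×15.999 = 63.996 g → 27.64 wt%.
Difference = 41.76 − 27.64 = 14.12 percentage points.

14.12 percentage points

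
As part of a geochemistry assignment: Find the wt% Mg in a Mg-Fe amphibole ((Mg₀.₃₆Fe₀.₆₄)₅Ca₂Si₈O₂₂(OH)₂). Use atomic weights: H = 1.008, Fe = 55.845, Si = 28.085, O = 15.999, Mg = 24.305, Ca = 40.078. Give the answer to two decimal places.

4.79 wt%

M((Mg₀.₃₆Fe₀.₆₄)₅Ca₂Si₈O₂₂(OH)₂) = 913.281 g/mol.
Mg contributes 1.80 × 24.305 = 43.749 g per mole.
43.749/913.281 = 0.0479 → 4.79%.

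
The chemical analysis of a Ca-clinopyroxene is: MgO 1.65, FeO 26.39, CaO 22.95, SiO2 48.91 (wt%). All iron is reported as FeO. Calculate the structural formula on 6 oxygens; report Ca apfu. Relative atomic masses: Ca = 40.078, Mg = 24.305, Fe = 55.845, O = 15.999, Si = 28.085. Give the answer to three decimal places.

1.004 Ca apfu

MgO: 1.65/40.304 = 0.04094 mol → 0.04094 mol Mg, 0.04094 mol O.
FeO: 26.39/71.844 = 0.36732 mol → 0.36732 mol Fe, 0.36732 mol O.
CaO: 22.95/56.077 = 0.40926 mol → 0.40926 mol Ca, 0.40926 mol O.
SiO2: 48.91/60.083 = 0.81404 mol → 0.81404 mol Si, 1.62808 mol O.
Total oxygen = 2.44560 mol. Normalization factor = 6/2.44560 = 2.45339.
Ca per 6 O = 0.40926 × 2.45339 = 1.004.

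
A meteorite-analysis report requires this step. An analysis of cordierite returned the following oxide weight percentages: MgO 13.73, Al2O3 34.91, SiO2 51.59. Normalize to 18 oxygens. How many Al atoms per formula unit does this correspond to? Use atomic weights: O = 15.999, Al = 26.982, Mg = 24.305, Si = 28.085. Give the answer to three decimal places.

3.995 Al apfu

13.73 wt% MgO ÷ 40.304 g/mol = 0.34066 mol, giving 0.34066 Mg and 0.34066 O.
34.91 wt% Al2O3 ÷ 101.961 g/mol = 0.34239 mol, giving 0.68478 Al and 1.02717 O.
51.59 wt% SiO2 ÷ 60.083 g/mol = 0.85865 mol, giving 0.85865 Si and 1.71730 O.
Oxygen sums to 3.08513; scaling by 18/3.08513 = 5.83444 puts the formula on 18 O.
Al: 0.68478 × 5.83444 = 3.995 atoms per formula unit.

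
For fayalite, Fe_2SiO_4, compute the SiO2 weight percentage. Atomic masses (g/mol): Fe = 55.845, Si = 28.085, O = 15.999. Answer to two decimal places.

M(Fe_2SiO_4) = 203.771 g/mol; M(SiO2) = 60.083 g/mol.
Moles SiO2 per formula unit = 1 Si ÷ 1 = 1.0000.
SiO2 fraction = (1.0000 × 60.083) / 203.771 = 60.083/203.771 = 0.2949.

29.49 wt%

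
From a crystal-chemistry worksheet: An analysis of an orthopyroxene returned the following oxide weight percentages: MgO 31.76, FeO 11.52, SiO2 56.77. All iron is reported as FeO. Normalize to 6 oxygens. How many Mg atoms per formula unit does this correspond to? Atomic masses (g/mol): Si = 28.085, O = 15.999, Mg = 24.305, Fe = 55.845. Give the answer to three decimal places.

MgO (M=40.304): mol = 0.78801; Mg = 0.78801, O = 0.78801.
FeO (M=71.844): mol = 0.16035; Fe = 0.16035, O = 0.16035.
SiO2 (M=60.083): mol = 0.94486; Si = 0.94486, O = 1.88972.
ΣO = 2.83808; factor = 6/ΣO = 2.11411.
Mg apfu = 0.78801 × 2.11411 = 1.666.

1.666 Mg apfu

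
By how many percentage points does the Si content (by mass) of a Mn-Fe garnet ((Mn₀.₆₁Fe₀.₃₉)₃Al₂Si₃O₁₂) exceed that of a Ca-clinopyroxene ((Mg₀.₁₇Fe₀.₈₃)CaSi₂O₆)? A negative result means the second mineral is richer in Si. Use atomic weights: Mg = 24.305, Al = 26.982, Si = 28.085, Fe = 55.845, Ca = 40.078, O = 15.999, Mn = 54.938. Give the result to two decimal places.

-6.16 percentage points

M((Mn₀.₆₁Fe₀.₃₉)₃Al₂Si₃O₁₂) = 496.082 g/mol, so wt% Si = 84.255/496.082 × 100 = 16.98%.
M((Mg₀.₁₇Fe₀.₈₃)CaSi₂O₆) = 242.725 g/mol, so wt% Si = 56.170/242.725 × 100 = 23.14%.
16.98 − 23.14 = -6.16 pp.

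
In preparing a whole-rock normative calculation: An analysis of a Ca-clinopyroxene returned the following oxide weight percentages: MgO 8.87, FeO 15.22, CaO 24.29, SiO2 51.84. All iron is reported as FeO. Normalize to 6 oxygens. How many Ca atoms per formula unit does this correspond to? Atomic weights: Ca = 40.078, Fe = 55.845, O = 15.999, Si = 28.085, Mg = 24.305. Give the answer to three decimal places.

1.003 Ca apfu

MgO: 8.87/40.304 = 0.22008 mol → 0.22008 mol Mg, 0.22008 mol O.
FeO: 15.22/71.844 = 0.21185 mol → 0.21185 mol Fe, 0.21185 mol O.
CaO: 24.29/56.077 = 0.43315 mol → 0.43315 mol Ca, 0.43315 mol O.
SiO2: 51.84/60.083 = 0.86281 mol → 0.86281 mol Si, 1.72562 mol O.
Total oxygen = 2.59070 mol. Normalization factor = 6/2.59070 = 2.31598.
Ca per 6 O = 0.43315 × 2.31598 = 1.003.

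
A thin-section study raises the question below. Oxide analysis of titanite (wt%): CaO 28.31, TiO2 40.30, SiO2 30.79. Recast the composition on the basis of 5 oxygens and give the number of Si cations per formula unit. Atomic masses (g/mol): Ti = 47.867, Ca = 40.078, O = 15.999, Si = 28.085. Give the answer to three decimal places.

28.31 wt% CaO ÷ 56.077 g/mol = 0.50484 mol, giving 0.50484 Ca and 0.50484 O.
40.30 wt% TiO2 ÷ 79.865 g/mol = 0.50460 mol, giving 0.50460 Ti and 1.00920 O.
30.79 wt% SiO2 ÷ 60.083 g/mol = 0.51246 mol, giving 0.51246 Si and 1.02492 O.
Oxygen sums to 2.53896; scaling by 5/2.53896 = 1.96931 puts the formula on 5 O.
Si: 0.51246 × 1.96931 = 1.009 atoms per formula unit.

1.009 Si apfu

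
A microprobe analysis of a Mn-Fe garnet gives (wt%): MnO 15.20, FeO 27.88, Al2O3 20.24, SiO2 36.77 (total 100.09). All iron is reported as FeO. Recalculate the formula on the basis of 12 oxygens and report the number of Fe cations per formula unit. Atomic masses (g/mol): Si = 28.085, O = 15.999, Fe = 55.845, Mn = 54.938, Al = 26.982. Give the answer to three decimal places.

1.923 Fe apfu

MnO: 15.20/70.937 = 0.21427 mol → 0.21427 mol Mn, 0.21427 mol O.
FeO: 27.88/71.844 = 0.38806 mol → 0.38806 mol Fe, 0.38806 mol O.
Al2O3: 20.24/101.961 = 0.19851 mol → 0.39702 mol Al, 0.59553 mol O.
SiO2: 36.77/60.083 = 0.61199 mol → 0.61199 mol Si, 1.22398 mol O.
Total oxygen = 2.42184 mol. Normalization factor = 12/2.42184 = 4.95491.
Fe per 12 O = 0.38806 × 4.95491 = 1.923.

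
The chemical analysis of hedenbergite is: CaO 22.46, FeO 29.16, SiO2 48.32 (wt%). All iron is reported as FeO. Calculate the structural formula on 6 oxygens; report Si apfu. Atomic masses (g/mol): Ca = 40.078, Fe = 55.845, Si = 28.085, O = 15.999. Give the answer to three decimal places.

22.46 wt% CaO ÷ 56.077 g/mol = 0.40052 mol, giving 0.40052 Ca and 0.40052 O.
29.16 wt% FeO ÷ 71.844 g/mol = 0.40588 mol, giving 0.40588 Fe and 0.40588 O.
48.32 wt% SiO2 ÷ 60.083 g/mol = 0.80422 mol, giving 0.80422 Si and 1.60844 O.
Oxygen sums to 2.41484; scaling by 6/2.41484 = 2.48464 puts the formula on 6 O.
Si: 0.80422 × 2.48464 = 1.998 atoms per formula unit.

1.998 Si apfu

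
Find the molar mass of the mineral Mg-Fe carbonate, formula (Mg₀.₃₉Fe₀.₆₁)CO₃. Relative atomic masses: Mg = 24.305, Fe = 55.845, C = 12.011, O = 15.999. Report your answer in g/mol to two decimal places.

M = 0.39*24.305 + 0.61*55.845 + 1*12.011 + 3*15.999

103.55 g/mol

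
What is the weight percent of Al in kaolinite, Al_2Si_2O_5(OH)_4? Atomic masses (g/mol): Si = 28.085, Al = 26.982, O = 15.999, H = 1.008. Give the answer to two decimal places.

Formula mass = 2*26.982 + 2*28.085 + 9*15.999 + 4*1.008 = 258.157 g/mol, of which 53.964 g is Al.
So Al makes up 53.964/258.157 = 0.2090 of the mass, i.e. 20.90%.

20.90 wt%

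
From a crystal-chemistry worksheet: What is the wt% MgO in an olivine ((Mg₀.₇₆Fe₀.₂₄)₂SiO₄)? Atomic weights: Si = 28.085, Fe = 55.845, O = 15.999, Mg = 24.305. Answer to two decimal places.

Formula mass = 155.830 g/mol.
1.52 Mg → 1.5200 mol MgO per formula unit; M(MgO) = 40.304, so MgO mass = 61.262 g.
61.262/155.830 × 100 = 39.31 wt%.

39.31 wt%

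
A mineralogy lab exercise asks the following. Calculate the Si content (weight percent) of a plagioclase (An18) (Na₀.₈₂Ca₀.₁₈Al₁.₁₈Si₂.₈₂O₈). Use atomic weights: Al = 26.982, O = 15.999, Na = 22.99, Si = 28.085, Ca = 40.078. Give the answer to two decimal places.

29.88 weight percent

Molar mass of Na₀.₈₂Ca₀.₁₈Al₁.₁₈Si₂.₈₂O₈: 0.82·22.99 + 0.18·40.078 + 1.18·26.982 + 2.82·28.085 + 8·15.999 = 265.096 g/mol.
Mass of Si per formula unit: 2.82 × 28.085 = 79.200 g.
Weight fraction Si = 79.200 / 265.096 = 0.2988.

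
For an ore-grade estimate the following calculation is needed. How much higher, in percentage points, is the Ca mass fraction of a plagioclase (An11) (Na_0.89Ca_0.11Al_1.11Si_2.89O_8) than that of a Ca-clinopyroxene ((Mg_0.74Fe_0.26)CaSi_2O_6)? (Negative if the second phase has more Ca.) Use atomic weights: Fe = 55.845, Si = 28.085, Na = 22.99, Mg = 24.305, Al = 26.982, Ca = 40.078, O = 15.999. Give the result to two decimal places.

-16.16 percentage points

First mineral: 4.409 g Ca in 263.977 g formula = 1.67 wt% Ca.
Second mineral: 40.078 g Ca in 224.747 g formula = 17.83 wt% Ca.
1.67% − 17.83% gives a difference of -16.16 percentage points.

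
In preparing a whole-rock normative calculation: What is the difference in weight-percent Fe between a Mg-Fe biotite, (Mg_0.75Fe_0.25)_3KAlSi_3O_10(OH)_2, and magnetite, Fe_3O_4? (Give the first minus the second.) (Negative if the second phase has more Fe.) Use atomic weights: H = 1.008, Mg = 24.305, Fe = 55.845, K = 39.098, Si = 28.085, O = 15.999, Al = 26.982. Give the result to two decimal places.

M((Mg_0.75Fe_0.25)_3KAlSi_3O_10(OH)_2) = 440.909 g/mol, so wt% Fe = 41.884/440.909 × 100 = 9.50%.
M(Fe_3O_4) = 231.531 g/mol, so wt% Fe = 167.535/231.531 × 100 = 72.36%.
9.50 − 72.36 = -62.86 pp.

-62.86 percentage points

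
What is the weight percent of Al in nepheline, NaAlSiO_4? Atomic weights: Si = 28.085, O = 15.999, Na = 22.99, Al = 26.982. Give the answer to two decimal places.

M(NaAlSiO_4) = 142.053 g/mol.
Al contributes 1 × 26.982 = 26.982 g per mole.
26.982/142.053 = 0.1899 → 18.99%.

18.99 wt%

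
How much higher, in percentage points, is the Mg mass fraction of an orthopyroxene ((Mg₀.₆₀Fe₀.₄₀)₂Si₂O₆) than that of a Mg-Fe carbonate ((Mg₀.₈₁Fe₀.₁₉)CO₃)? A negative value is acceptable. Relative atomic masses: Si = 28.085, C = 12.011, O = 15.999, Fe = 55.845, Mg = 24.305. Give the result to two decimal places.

Mg in (Mg₀.₆₀Fe₀.₄₀)₂Si₂O₆: molar mass 226.006 g/mol; 1.20×24.305 = 29.166 g → 12.90 wt%.
Mg in (Mg₀.₈₁Fe₀.₁₉)CO₃: molar mass 90.306 g/mol; 0.81×24.305 = 19.687 g → 21.80 wt%.
Difference = 12.90 − 21.80 = -8.90 percentage points.

-8.90 percentage points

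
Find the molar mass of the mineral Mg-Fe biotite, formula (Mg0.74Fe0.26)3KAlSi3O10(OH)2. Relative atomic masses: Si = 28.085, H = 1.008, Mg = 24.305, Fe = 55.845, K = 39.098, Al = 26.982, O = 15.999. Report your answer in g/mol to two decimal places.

441.86 g/mol

M = 2.22(24.305) + 0.78(55.845) + 1(39.098) + 1(26.982) + 3(28.085) + 12(15.999) + 2(1.008)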